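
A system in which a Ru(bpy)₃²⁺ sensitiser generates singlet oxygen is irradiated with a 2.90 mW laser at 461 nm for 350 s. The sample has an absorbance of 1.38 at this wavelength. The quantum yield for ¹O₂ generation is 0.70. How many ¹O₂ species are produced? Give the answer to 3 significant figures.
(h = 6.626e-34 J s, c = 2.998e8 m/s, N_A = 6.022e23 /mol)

Photon energy at 461 nm: hc/λ = (6.626e-34)(2.998e8)/(461e-9) = 4.309e-19 J.
Energy delivered: (2.90 mW)(350 s) = 1.015 J.
Photons incident: 1.015 / 4.309e-19 = 2.356e18, i.e. 2.356e18/6.022e23 = 3.912e-6 mol.
Fraction absorbed: 1 − 10^(−1.38) = 0.9583.
Photons absorbed: 0.9583 × 3.912e-6 = 3.749e-6 mol.
Product: Φ × n_abs = 0.70 × 3.749e-6 = 2.624e-6 mol.
As a count: 2.624e-6 × 6.022e23 = 1.58e18.

1.58e18 species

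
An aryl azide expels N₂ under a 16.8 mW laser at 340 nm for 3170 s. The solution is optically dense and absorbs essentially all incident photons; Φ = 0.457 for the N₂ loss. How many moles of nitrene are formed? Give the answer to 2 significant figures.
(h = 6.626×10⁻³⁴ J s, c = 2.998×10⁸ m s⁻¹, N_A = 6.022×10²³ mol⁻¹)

Photon energy at 340 nm: hc/λ = (6.626×10⁻³⁴)(2.998×10⁸)/(340×10⁻⁹) = 5.843×10⁻¹⁹ J.
Energy delivered: (16.8 mW)(3170 s) = 53.26 J.
Photons incident: 53.26 / 5.843×10⁻¹⁹ = 9.115×10¹⁹, i.e. 9.115×10¹⁹/6.022×10²³ = 1.514×10⁻⁴ mol.
Product: Φ × n_abs = 0.457 × 1.514×10⁻⁴ = 6.919×10⁻⁵ mol.

6.9×10⁻⁵ mol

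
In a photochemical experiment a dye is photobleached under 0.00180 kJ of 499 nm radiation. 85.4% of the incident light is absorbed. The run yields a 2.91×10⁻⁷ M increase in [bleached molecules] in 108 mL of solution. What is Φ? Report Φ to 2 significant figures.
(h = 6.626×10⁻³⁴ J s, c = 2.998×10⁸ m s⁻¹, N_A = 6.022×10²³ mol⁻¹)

Φ = 0.0049

Product: (2.91×10⁻⁷ M)(0.108 L) = 3.143×10⁻⁸ mol.
Photon energy at 499 nm: hc/λ = (6.626×10⁻³⁴)(2.998×10⁸)/(499×10⁻⁹) = 3.981×10⁻¹⁹ J.
Incident energy: 0.00180 kJ = 1.80 J.
Photons incident: 1.80 / 3.981×10⁻¹⁹ = 4.521×10¹⁸, i.e. 4.521×10¹⁸/6.022×10²³ = 7.507×10⁻⁶ mol.
Photons absorbed: 0.854 × 7.507×10⁻⁶ = 6.411×10⁻⁶ mol.
Φ = 3.143×10⁻⁸ mol / 6.411×10⁻⁶ mol photons = 0.0049.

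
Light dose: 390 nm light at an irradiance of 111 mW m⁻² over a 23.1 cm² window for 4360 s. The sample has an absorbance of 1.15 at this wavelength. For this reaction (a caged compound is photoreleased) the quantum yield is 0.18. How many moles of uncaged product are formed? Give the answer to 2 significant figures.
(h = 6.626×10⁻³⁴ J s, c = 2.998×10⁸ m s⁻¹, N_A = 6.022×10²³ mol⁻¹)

Photon energy at 390 nm: hc/λ = (6.626×10⁻³⁴)(2.998×10⁸)/(390×10⁻⁹) = 5.094×10⁻¹⁹ J.
Energy delivered: (111 mW m⁻²)(23.1×10⁻⁴ m²)(4360 s) = 1.118 J.
Photons incident: 1.118 / 5.094×10⁻¹⁹ = 2.195×10¹⁸, i.e. 2.195×10¹⁸/6.022×10²³ = 3.645×10⁻⁶ mol.
Fraction absorbed: 1 − 10^(−1.15) = 0.9292.
Photons absorbed: 0.9292 × 3.645×10⁻⁶ = 3.387×10⁻⁶ mol.
Product: Φ × n_abs = 0.18 × 3.387×10⁻⁶ = 6.097×10⁻⁷ mol.

6.1×10⁻⁷ mol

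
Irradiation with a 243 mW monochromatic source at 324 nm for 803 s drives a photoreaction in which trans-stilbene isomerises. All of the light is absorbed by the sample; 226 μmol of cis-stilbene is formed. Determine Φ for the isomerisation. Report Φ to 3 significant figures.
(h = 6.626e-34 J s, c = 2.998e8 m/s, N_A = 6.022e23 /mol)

Product: 226 μmol = 2.26e-4 mol.
Photon energy at 324 nm: hc/λ = (6.626e-34)(2.998e8)/(324e-9) = 6.131e-19 J.
Energy delivered: (243 mW)(803 s) = 195.1 J.
Photons incident: 195.1 / 6.131e-19 = 3.182e20, i.e. 3.182e20/6.022e23 = 5.284e-4 mol.
Φ = 2.26e-4 mol / 5.284e-4 mol photons = 0.428.

Φ = 0.428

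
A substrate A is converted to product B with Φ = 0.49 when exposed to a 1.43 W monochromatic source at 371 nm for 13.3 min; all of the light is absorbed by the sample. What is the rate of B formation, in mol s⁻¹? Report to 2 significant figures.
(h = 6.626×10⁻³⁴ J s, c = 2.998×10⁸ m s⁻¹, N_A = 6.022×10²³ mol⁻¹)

2.2×10⁻⁶ mol s⁻¹

Photon energy at 371 nm: hc/λ = (6.626×10⁻³⁴)(2.998×10⁸)/(371×10⁻⁹) = 5.354×10⁻¹⁹ J.
Energy delivered: (1.43 W)(798 s) = 1141 J.
Photons incident: 1141 / 5.354×10⁻¹⁹ = 2.131×10²¹, i.e. 2.131×10²¹/6.022×10²³ = 0.003539 mol.
Product formed: 0.49 × 0.003539 = 0.001734 mol.
Rate: 0.001734 / 798 s = 2.2×10⁻⁶ mol s⁻¹.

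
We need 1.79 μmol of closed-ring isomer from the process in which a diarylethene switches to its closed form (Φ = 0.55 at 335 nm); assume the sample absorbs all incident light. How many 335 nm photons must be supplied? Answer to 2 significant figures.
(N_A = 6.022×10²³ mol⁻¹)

2.0×10¹⁸ photons

Product: 1.79 μmol = 1.79×10⁻⁶ mol.
Photons that must be absorbed: 1.79×10⁻⁶ / 0.55 = 3.255×10⁻⁶ mol.
Photon count: 3.255×10⁻⁶ × 6.022×10²³ = 2.0×10¹⁸.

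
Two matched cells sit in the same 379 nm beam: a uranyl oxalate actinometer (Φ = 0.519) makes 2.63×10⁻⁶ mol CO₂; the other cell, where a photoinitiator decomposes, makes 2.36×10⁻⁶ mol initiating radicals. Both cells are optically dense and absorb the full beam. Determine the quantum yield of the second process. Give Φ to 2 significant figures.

Photons absorbed by the actinometer: 2.63×10⁻⁶ / 0.519 = 5.067×10⁻⁶ mol.
Φ(unknown) = 2.36×10⁻⁶ / 5.067×10⁻⁶ = 0.47.

Φ = 0.47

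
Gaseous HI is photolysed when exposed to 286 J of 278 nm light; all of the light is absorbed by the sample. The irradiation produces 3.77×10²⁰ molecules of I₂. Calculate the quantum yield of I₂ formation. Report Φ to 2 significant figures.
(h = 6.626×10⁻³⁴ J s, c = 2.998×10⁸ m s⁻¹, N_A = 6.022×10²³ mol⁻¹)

Product: 3.77×10²⁰ / 6.022×10²³ = 6.260×10⁻⁴ mol.
Photon energy at 278 nm: hc/λ = (6.626×10⁻³⁴)(2.998×10⁸)/(278×10⁻⁹) = 7.146×10⁻¹⁹ J.
Photons incident: 286 / 7.146×10⁻¹⁹ = 4.002×10²⁰, i.e. 4.002×10²⁰/6.022×10²³ = 6.646×10⁻⁴ mol.
Φ = 6.260×10⁻⁴ mol / 6.646×10⁻⁴ mol photons = 0.94.

Φ = 0.94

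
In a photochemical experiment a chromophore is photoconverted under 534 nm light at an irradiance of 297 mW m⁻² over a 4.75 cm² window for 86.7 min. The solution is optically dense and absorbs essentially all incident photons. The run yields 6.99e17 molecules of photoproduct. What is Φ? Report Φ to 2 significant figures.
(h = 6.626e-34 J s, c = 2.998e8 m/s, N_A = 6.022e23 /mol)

Product: 6.99e17 / 6.022e23 = 1.161e-6 mol.
Photon energy at 534 nm: hc/λ = (6.626e-34)(2.998e8)/(534e-9) = 3.720e-19 J.
Energy delivered: (297 mW m⁻²)(4.75e-4 m²)(5202 s) = 0.7339 J.
Photons incident: 0.7339 / 3.720e-19 = 1.973e18, i.e. 1.973e18/6.022e23 = 3.276e-6 mol.
Φ = 1.161e-6 mol / 3.276e-6 mol photons = 0.35.

Φ = 0.35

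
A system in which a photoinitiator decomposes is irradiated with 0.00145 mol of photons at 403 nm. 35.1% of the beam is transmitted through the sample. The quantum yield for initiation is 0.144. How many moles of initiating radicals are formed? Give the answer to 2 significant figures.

1.4×10⁻⁴ mol

Fraction absorbed: 1 − 35.1/100 = 0.6490.
Photons absorbed: 0.6490 × 0.00145 = 9.410×10⁻⁴ mol.
Product: Φ × n_abs = 0.144 × 9.410×10⁻⁴ = 1.355×10⁻⁴ mol.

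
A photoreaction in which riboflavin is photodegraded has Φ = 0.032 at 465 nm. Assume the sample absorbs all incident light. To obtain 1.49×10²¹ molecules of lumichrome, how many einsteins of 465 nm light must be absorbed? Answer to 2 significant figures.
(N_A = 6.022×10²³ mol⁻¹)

0.077 einstein

Product: 1.49×10²¹ / 6.022×10²³ = 0.002474 mol.
Photons that must be absorbed: 0.002474 / 0.032 = 0.07731 mol.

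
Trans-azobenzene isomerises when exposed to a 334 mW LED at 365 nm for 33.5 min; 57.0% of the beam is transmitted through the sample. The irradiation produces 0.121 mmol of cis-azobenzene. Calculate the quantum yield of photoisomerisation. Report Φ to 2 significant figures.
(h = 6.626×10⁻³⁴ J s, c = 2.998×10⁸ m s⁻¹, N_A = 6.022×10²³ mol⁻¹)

Φ = 0.14

Product: 0.121 mmol = 1.21×10⁻⁴ mol.
Photon energy at 365 nm: hc/λ = (6.626×10⁻³⁴)(2.998×10⁸)/(365×10⁻⁹) = 5.442×10⁻¹⁹ J.
Energy delivered: (334 mW)(2010 s) = 671.3 J.
Photons incident: 671.3 / 5.442×10⁻¹⁹ = 1.234×10²¹, i.e. 1.234×10²¹/6.022×10²³ = 0.002049 mol.
Fraction absorbed: 1 − 57.0/100 = 0.4300.
Photons absorbed: 0.4300 × 0.002049 = 8.811×10⁻⁴ mol.
Φ = 1.21×10⁻⁴ mol / 8.811×10⁻⁴ mol photons = 0.14.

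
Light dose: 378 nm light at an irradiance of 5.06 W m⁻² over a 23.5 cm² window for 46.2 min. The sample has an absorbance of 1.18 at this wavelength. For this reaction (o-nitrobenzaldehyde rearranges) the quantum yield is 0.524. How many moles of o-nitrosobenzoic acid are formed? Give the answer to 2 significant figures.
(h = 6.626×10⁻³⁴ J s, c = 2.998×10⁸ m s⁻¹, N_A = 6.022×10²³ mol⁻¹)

Photon energy at 378 nm: hc/λ = (6.626×10⁻³⁴)(2.998×10⁸)/(378×10⁻⁹) = 5.255×10⁻¹⁹ J.
Energy delivered: (5.06 W m⁻²)(23.5×10⁻⁴ m²)(2772 s) = 32.96 J.
Photons incident: 32.96 / 5.255×10⁻¹⁹ = 6.272×10¹⁹, i.e. 6.272×10¹⁹/6.022×10²³ = 1.042×10⁻⁴ mol.
Fraction absorbed: 1 − 10^(−1.18) = 0.9339.
Photons absorbed: 0.9339 × 1.042×10⁻⁴ = 9.731×10⁻⁵ mol.
Product: Φ × n_abs = 0.524 × 9.731×10⁻⁵ = 5.099×10⁻⁵ mol.

5.1×10⁻⁵ mol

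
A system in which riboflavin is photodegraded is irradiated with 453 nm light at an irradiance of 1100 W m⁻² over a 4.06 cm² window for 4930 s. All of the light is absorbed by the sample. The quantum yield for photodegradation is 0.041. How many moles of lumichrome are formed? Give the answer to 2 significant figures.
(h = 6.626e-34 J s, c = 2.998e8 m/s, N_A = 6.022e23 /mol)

3.4e-4 mol

Photon energy at 453 nm: hc/λ = (6.626e-34)(2.998e8)/(453e-9) = 4.385e-19 J.
Energy delivered: (1100 W m⁻²)(4.06e-4 m²)(4930 s) = 2202 J.
Photons incident: 2202 / 4.385e-19 = 5.022e21, i.e. 5.022e21/6.022e23 = 0.008339 mol.
Product: Φ × n_abs = 0.041 × 0.008339 = 3.419e-4 mol.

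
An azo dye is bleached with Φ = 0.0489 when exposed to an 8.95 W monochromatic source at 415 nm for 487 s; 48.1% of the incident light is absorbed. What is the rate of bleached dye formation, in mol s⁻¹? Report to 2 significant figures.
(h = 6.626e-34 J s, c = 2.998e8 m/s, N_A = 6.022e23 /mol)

7.3e-7 mol s⁻¹

Photon energy at 415 nm: hc/λ = (6.626e-34)(2.998e8)/(415e-9) = 4.787e-19 J.
Energy delivered: (8.95 W)(487 s) = 4359 J.
Photons incident: 4359 / 4.787e-19 = 9.106e21, i.e. 9.106e21/6.022e23 = 0.01512 mol.
Photons absorbed: 0.481 × 0.01512 = 0.007273 mol.
Product formed: 0.0489 × 0.007273 = 3.556e-4 mol.
Rate: 3.556e-4 / 487 s = 7.3e-7 mol s⁻¹.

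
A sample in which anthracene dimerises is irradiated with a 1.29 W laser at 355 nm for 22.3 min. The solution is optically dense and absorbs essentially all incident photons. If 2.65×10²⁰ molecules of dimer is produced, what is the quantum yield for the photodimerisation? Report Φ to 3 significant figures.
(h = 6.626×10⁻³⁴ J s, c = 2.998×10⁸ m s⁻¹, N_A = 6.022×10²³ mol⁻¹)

Product: 2.65×10²⁰ / 6.022×10²³ = 4.401×10⁻⁴ mol.
Photon energy at 355 nm: hc/λ = (6.626×10⁻³⁴)(2.998×10⁸)/(355×10⁻⁹) = 5.596×10⁻¹⁹ J.
Energy delivered: (1.29 W)(1338 s) = 1726 J.
Photons incident: 1726 / 5.596×10⁻¹⁹ = 3.084×10²¹, i.e. 3.084×10²¹/6.022×10²³ = 0.005121 mol.
Φ = 4.401×10⁻⁴ mol / 0.005121 mol photons = 0.0859.

Φ = 0.0859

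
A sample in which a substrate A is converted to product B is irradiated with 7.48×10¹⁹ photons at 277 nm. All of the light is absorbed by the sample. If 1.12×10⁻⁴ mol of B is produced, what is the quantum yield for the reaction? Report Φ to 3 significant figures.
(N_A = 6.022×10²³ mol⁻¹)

Moles of photons: 7.48×10¹⁹ / 6.022×10²³ = 1.242×10⁻⁴ mol.
Φ = 1.12×10⁻⁴ mol / 1.242×10⁻⁴ mol photons = 0.902.

Φ = 0.902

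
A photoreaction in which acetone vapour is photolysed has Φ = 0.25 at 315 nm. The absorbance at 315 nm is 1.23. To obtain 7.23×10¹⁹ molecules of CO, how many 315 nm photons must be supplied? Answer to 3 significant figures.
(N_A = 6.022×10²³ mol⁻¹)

Product: 7.23×10¹⁹ / 6.022×10²³ = 1.201×10⁻⁴ mol.
Photons that must be absorbed: 1.201×10⁻⁴ / 0.25 = 4.804×10⁻⁴ mol.
Fraction absorbed: 1 − 10^(−1.23) = 0.9411.
Incident photons needed: 4.804×10⁻⁴ / 0.9411 = 5.105×10⁻⁴ mol.
Photon count: 5.105×10⁻⁴ × 6.022×10²³ = 3.07×10²⁰.

3.07×10²⁰ photons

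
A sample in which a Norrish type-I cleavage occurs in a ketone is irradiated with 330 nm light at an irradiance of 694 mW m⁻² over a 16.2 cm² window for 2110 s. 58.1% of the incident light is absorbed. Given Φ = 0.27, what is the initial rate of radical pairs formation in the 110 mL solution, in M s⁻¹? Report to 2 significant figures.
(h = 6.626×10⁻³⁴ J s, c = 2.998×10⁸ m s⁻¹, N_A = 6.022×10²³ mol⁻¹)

4.4×10⁻⁹ M s⁻¹

Photon energy at 330 nm: hc/λ = (6.626×10⁻³⁴)(2.998×10⁸)/(330×10⁻⁹) = 6.020×10⁻¹⁹ J.
Energy delivered: (694 mW m⁻²)(16.2×10⁻⁴ m²)(2110 s) = 2.372 J.
Photons incident: 2.372 / 6.020×10⁻¹⁹ = 3.940×10¹⁸, i.e. 3.940×10¹⁸/6.022×10²³ = 6.543×10⁻⁶ mol.
Photons absorbed: 0.581 × 6.543×10⁻⁶ = 3.801×10⁻⁶ mol.
Product formed: 0.27 × 3.801×10⁻⁶ = 1.026×10⁻⁶ mol.
Rate: 1.026×10⁻⁶ mol / (2110 s × 0.11 L) = 4.4×10⁻⁹ M s⁻¹.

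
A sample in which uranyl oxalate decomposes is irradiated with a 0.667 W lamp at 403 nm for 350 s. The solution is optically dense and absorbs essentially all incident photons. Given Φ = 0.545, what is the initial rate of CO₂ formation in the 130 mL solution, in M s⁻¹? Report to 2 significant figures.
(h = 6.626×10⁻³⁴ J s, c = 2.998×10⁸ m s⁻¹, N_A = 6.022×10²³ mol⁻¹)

Photon energy at 403 nm: hc/λ = (6.626×10⁻³⁴)(2.998×10⁸)/(403×10⁻⁹) = 4.929×10⁻¹⁹ J.
Energy delivered: (0.667 W)(350 s) = 233.5 J.
Photons incident: 233.5 / 4.929×10⁻¹⁹ = 4.737×10²⁰, i.e. 4.737×10²⁰/6.022×10²³ = 7.866×10⁻⁴ mol.
Product formed: 0.545 × 7.866×10⁻⁴ = 4.287×10⁻⁴ mol.
Rate: 4.287×10⁻⁴ mol / (350 s × 0.13 L) = 9.4×10⁻⁶ M s⁻¹.

9.4×10⁻⁶ M s⁻¹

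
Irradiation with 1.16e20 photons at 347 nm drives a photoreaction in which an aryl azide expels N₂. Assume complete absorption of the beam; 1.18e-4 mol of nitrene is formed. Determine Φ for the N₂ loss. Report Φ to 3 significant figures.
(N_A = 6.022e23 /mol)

Moles of photons: 1.16e20 / 6.022e23 = 1.926e-4 mol.
Φ = 1.18e-4 mol / 1.926e-4 mol photons = 0.613.

Φ = 0.613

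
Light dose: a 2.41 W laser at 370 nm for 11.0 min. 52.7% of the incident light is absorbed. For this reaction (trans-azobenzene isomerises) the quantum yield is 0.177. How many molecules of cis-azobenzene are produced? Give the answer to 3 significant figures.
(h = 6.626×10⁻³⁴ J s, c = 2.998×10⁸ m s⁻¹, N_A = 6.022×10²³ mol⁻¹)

Photon energy at 370 nm: hc/λ = (6.626×10⁻³⁴)(2.998×10⁸)/(370×10⁻⁹) = 5.369×10⁻¹⁹ J.
Energy delivered: (2.41 W)(660 s) = 1591 J.
Photons incident: 1591 / 5.369×10⁻¹⁹ = 2.963×10²¹, i.e. 2.963×10²¹/6.022×10²³ = 0.004920 mol.
Photons absorbed: 0.527 × 0.004920 = 0.002593 mol.
Product: Φ × n_abs = 0.177 × 0.002593 = 4.590×10⁻⁴ mol.
As a count: 4.590×10⁻⁴ × 6.022×10²³ = 2.76×10²⁰.

2.76×10²⁰ molecules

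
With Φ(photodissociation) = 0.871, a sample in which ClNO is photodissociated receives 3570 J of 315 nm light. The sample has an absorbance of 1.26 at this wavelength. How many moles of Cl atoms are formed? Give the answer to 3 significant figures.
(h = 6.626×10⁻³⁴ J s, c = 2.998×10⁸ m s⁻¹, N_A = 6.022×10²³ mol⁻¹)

0.00774 mol

Photon energy at 315 nm: hc/λ = (6.626×10⁻³⁴)(2.998×10⁸)/(315×10⁻⁹) = 6.306×10⁻¹⁹ J.
Photons incident: 3570 / 6.306×10⁻¹⁹ = 5.661×10²¹, i.e. 5.661×10²¹/6.022×10²³ = 0.009401 mol.
Fraction absorbed: 1 − 10^(−1.26) = 0.9450.
Photons absorbed: 0.9450 × 0.009401 = 0.008884 mol.
Product: Φ × n_abs = 0.871 × 0.008884 = 0.007738 mol.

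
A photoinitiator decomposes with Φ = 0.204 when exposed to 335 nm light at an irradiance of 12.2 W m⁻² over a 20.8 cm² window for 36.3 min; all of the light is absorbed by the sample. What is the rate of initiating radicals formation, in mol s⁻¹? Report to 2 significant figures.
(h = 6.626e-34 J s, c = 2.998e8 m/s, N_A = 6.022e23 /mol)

1.4e-8 mol s⁻¹

Photon energy at 335 nm: hc/λ = (6.626e-34)(2.998e8)/(335e-9) = 5.930e-19 J.
Energy delivered: (12.2 W m⁻²)(20.8e-4 m²)(2178 s) = 55.27 J.
Photons incident: 55.27 / 5.930e-19 = 9.320e19, i.e. 9.320e19/6.022e23 = 1.548e-4 mol.
Product formed: 0.204 × 1.548e-4 = 3.158e-5 mol.
Rate: 3.158e-5 / 2178 s = 1.4e-8 mol s⁻¹.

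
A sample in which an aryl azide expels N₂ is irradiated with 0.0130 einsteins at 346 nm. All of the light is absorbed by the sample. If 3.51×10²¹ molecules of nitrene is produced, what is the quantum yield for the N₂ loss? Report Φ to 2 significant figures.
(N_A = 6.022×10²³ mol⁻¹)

Product: 3.51×10²¹ / 6.022×10²³ = 0.005829 mol.
Φ = 0.005829 mol / 0.0130 mol photons = 0.45.

Φ = 0.45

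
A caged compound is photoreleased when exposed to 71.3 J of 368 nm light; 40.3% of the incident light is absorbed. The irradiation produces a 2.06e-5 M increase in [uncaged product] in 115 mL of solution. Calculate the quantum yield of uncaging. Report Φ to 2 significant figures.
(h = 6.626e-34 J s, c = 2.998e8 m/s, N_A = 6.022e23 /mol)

Φ = 0.027

Product: (2.06e-5 M)(0.115 L) = 2.369e-6 mol.
Photon energy at 368 nm: hc/λ = (6.626e-34)(2.998e8)/(368e-9) = 5.398e-19 J.
Photons incident: 71.3 / 5.398e-19 = 1.321e20, i.e. 1.321e20/6.022e23 = 2.194e-4 mol.
Photons absorbed: 0.403 × 2.194e-4 = 8.842e-5 mol.
Φ = 2.369e-6 mol / 8.842e-5 mol photons = 0.027.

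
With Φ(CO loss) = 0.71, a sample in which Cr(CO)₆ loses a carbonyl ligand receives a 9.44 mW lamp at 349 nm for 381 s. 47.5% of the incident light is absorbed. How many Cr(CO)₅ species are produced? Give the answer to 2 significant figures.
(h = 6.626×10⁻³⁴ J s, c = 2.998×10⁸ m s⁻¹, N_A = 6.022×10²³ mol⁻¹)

Photon energy at 349 nm: hc/λ = (6.626×10⁻³⁴)(2.998×10⁸)/(349×10⁻⁹) = 5.692×10⁻¹⁹ J.
Energy delivered: (9.44 mW)(381 s) = 3.597 J.
Photons incident: 3.597 / 5.692×10⁻¹⁹ = 6.319×10¹⁸, i.e. 6.319×10¹⁸/6.022×10²³ = 1.049×10⁻⁵ mol.
Photons absorbed: 0.475 × 1.049×10⁻⁵ = 4.983×10⁻⁶ mol.
Product: Φ × n_abs = 0.71 × 4.983×10⁻⁶ = 3.538×10⁻⁶ mol.
As a count: 3.538×10⁻⁶ × 6.022×10²³ = 2.1×10¹⁸.

2.1×10¹⁸ species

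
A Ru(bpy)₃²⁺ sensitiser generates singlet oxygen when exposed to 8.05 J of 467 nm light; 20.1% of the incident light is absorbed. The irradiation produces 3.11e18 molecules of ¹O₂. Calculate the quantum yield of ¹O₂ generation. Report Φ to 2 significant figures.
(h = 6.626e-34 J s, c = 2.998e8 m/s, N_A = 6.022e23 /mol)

Product: 3.11e18 / 6.022e23 = 5.164e-6 mol.
Photon energy at 467 nm: hc/λ = (6.626e-34)(2.998e8)/(467e-9) = 4.254e-19 J.
Photons incident: 8.05 / 4.254e-19 = 1.892e19, i.e. 1.892e19/6.022e23 = 3.142e-5 mol.
Photons absorbed: 0.201 × 3.142e-5 = 6.315e-6 mol.
Φ = 5.164e-6 mol / 6.315e-6 mol photons = 0.82.

Φ = 0.82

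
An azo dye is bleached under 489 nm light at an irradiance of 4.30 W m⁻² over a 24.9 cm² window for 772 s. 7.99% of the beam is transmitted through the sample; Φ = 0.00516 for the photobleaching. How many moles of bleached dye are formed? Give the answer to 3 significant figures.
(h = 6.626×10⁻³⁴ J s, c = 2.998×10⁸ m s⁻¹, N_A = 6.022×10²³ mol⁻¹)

1.60×10⁻⁷ mol

Photon energy at 489 nm: hc/λ = (6.626×10⁻³⁴)(2.998×10⁸)/(489×10⁻⁹) = 4.062×10⁻¹⁹ J.
Energy delivered: (4.30 W m⁻²)(24.9×10⁻⁴ m²)(772 s) = 8.266 J.
Photons incident: 8.266 / 4.062×10⁻¹⁹ = 2.035×10¹⁹, i.e. 2.035×10¹⁹/6.022×10²³ = 3.379×10⁻⁵ mol.
Fraction absorbed: 1 − 7.99/100 = 0.9201.
Photons absorbed: 0.9201 × 3.379×10⁻⁵ = 3.109×10⁻⁵ mol.
Product: Φ × n_abs = 0.00516 × 3.109×10⁻⁵ = 1.604×10⁻⁷ mol.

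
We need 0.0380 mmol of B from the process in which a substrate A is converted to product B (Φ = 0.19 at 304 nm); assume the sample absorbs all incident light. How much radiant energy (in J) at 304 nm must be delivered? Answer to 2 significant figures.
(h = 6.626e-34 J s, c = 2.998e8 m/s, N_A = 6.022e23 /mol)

Product: 0.0380 mmol = 3.80e-5 mol.
Photons that must be absorbed: 3.80e-5 / 0.19 = 2.000e-4 mol.
Photon energy: hc/λ = 6.534e-19 J; per mole, 3.935e5 J mol⁻¹.
Energy required: 2.000e-4 × 3.935e5 = 79 J.

79 J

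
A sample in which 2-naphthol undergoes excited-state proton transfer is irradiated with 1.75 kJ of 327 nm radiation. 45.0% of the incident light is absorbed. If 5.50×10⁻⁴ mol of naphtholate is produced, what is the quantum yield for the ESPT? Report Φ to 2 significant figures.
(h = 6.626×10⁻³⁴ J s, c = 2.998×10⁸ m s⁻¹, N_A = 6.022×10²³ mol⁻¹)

Φ = 0.26

Photon energy at 327 nm: hc/λ = (6.626×10⁻³⁴)(2.998×10⁸)/(327×10⁻⁹) = 6.075×10⁻¹⁹ J.
Incident energy: 1.75 kJ = 1750 J.
Photons incident: 1750 / 6.075×10⁻¹⁹ = 2.881×10²¹, i.e. 2.881×10²¹/6.022×10²³ = 0.004784 mol.
Photons absorbed: 0.450 × 0.004784 = 0.002153 mol.
Φ = 5.50×10⁻⁴ mol / 0.002153 mol photons = 0.26.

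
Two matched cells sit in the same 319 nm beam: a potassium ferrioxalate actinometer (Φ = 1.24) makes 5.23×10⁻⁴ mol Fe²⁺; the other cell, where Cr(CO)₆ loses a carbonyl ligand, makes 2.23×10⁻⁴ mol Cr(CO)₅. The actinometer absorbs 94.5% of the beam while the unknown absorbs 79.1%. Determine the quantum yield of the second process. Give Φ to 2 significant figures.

Φ = 0.63

Photons absorbed by the actinometer: 5.23×10⁻⁴ / 1.24 = 4.218×10⁻⁴ mol.
Incident flux: 4.218×10⁻⁴ / 0.945 = 4.463×10⁻⁴ einstein.
Absorbed by unknown: 0.791 × 4.463×10⁻⁴ = 3.530×10⁻⁴ mol.
Φ(unknown) = 2.23×10⁻⁴ / 3.530×10⁻⁴ = 0.63.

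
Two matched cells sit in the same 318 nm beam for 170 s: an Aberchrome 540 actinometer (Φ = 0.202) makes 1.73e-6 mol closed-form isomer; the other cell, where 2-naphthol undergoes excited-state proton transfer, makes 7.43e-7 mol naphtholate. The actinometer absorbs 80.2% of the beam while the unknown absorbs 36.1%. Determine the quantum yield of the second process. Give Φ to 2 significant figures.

Photons absorbed by the actinometer: 1.73e-6 / 0.202 = 8.564e-6 mol.
Incident flux: 8.564e-6 / 0.802 = 1.068e-5 einstein.
Absorbed by unknown: 0.361 × 1.068e-5 = 3.855e-6 mol.
Φ(unknown) = 7.43e-7 / 3.855e-6 = 0.19.

Φ = 0.19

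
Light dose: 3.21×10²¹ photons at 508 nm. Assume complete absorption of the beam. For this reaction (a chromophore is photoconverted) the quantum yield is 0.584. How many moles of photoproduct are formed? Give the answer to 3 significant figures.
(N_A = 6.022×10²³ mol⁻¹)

0.00311 mol

Moles of photons: 3.21×10²¹ / 6.022×10²³ = 0.005330 mol.
Product: Φ × n_abs = 0.584 × 0.005330 = 0.003113 mol.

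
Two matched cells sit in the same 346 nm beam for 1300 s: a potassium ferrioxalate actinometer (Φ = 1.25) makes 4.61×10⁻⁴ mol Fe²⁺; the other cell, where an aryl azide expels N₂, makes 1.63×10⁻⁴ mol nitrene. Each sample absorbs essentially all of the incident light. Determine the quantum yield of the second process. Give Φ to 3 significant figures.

Photons absorbed by the actinometer: 4.61×10⁻⁴ / 1.25 = 3.688×10⁻⁴ mol.
Φ(unknown) = 1.63×10⁻⁴ / 3.688×10⁻⁴ = 0.442.

Φ = 0.442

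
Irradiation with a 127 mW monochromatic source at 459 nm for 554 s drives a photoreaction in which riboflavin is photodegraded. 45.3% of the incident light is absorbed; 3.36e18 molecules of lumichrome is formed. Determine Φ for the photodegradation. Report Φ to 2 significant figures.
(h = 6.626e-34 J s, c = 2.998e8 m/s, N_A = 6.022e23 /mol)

Φ = 0.046

Product: 3.36e18 / 6.022e23 = 5.580e-6 mol.
Photon energy at 459 nm: hc/λ = (6.626e-34)(2.998e8)/(459e-9) = 4.328e-19 J.
Energy delivered: (127 mW)(554 s) = 70.36 J.
Photons incident: 70.36 / 4.328e-19 = 1.626e20, i.e. 1.626e20/6.022e23 = 2.700e-4 mol.
Photons absorbed: 0.453 × 2.700e-4 = 1.223e-4 mol.
Φ = 5.580e-6 mol / 1.223e-4 mol photons = 0.046.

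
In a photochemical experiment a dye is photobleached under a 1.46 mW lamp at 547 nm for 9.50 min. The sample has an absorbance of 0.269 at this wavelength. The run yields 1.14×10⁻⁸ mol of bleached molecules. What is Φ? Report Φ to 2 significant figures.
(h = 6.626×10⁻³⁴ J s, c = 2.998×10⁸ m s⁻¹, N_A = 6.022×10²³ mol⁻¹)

Φ = 0.0065

Photon energy at 547 nm: hc/λ = (6.626×10⁻³⁴)(2.998×10⁸)/(547×10⁻⁹) = 3.632×10⁻¹⁹ J.
Energy delivered: (1.46 mW)(570 s) = 0.8322 J.
Photons incident: 0.8322 / 3.632×10⁻¹⁹ = 2.291×10¹⁸, i.e. 2.291×10¹⁸/6.022×10²³ = 3.804×10⁻⁶ mol.
Fraction absorbed: 1 − 10^(−0.269) = 0.4617.
Photons absorbed: 0.4617 × 3.804×10⁻⁶ = 1.756×10⁻⁶ mol.
Φ = 1.14×10⁻⁸ mol / 1.756×10⁻⁶ mol photons = 0.0065.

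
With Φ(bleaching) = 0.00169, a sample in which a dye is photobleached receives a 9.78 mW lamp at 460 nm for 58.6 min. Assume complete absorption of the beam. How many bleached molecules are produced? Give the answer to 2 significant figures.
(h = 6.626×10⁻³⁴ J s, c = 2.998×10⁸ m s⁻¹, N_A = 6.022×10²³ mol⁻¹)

1.3×10¹⁷ bleached molecules

Photon energy at 460 nm: hc/λ = (6.626×10⁻³⁴)(2.998×10⁸)/(460×10⁻⁹) = 4.318×10⁻¹⁹ J.
Energy delivered: (9.78 mW)(3516 s) = 34.39 J.
Photons incident: 34.39 / 4.318×10⁻¹⁹ = 7.964×10¹⁹, i.e. 7.964×10¹⁹/6.022×10²³ = 1.322×10⁻⁴ mol.
Product: Φ × n_abs = 0.00169 × 1.322×10⁻⁴ = 2.234×10⁻⁷ mol.
As a count: 2.234×10⁻⁷ × 6.022×10²³ = 1.3×10¹⁷.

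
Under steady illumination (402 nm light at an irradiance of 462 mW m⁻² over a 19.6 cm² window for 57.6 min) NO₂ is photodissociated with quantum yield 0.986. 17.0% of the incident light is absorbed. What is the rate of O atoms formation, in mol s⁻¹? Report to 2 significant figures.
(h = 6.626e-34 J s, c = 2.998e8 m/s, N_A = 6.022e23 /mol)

Photon energy at 402 nm: hc/λ = (6.626e-34)(2.998e8)/(402e-9) = 4.941e-19 J.
Energy delivered: (462 mW m⁻²)(19.6e-4 m²)(3456 s) = 3.129 J.
Photons incident: 3.129 / 4.941e-19 = 6.333e18, i.e. 6.333e18/6.022e23 = 1.052e-5 mol.
Photons absorbed: 0.170 × 1.052e-5 = 1.788e-6 mol.
Product formed: 0.986 × 1.788e-6 = 1.763e-6 mol.
Rate: 1.763e-6 / 3456 s = 5.1e-10 mol s⁻¹.

5.1e-10 mol s⁻¹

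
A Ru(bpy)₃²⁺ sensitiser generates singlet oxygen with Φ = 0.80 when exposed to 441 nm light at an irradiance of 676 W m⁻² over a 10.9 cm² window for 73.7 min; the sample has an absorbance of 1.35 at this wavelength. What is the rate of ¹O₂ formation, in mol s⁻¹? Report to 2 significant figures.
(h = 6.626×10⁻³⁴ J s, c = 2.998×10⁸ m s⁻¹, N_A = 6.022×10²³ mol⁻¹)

2.1×10⁻⁶ mol s⁻¹

Photon energy at 441 nm: hc/λ = (6.626×10⁻³⁴)(2.998×10⁸)/(441×10⁻⁹) = 4.504×10⁻¹⁹ J.
Energy delivered: (676 W m⁻²)(10.9×10⁻⁴ m²)(4422 s) = 3258 J.
Photons incident: 3258 / 4.504×10⁻¹⁹ = 7.234×10²¹, i.e. 7.234×10²¹/6.022×10²³ = 0.01201 mol.
Fraction absorbed: 1 − 10^(−1.35) = 0.9553.
Photons absorbed: 0.9553 × 0.01201 = 0.01147 mol.
Product formed: 0.80 × 0.01147 = 0.009176 mol.
Rate: 0.009176 / 4422 s = 2.1×10⁻⁶ mol s⁻¹.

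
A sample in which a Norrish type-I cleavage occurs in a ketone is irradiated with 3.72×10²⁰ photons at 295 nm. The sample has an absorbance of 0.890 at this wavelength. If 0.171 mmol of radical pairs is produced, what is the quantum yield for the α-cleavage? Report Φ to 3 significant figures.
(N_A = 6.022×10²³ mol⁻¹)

Φ = 0.318

Product: 0.171 mmol = 1.71×10⁻⁴ mol.
Moles of photons: 3.72×10²⁰ / 6.022×10²³ = 6.177×10⁻⁴ mol.
Fraction absorbed: 1 − 10^(−0.890) = 0.8712.
Photons absorbed: 0.8712 × 6.177×10⁻⁴ = 5.381×10⁻⁴ mol.
Φ = 1.71×10⁻⁴ mol / 5.381×10⁻⁴ mol photons = 0.318.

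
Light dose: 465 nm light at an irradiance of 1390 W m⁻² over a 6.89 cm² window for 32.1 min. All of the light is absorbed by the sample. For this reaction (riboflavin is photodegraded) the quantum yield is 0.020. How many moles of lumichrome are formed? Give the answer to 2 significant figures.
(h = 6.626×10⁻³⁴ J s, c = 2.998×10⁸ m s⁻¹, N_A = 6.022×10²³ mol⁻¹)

Photon energy at 465 nm: hc/λ = (6.626×10⁻³⁴)(2.998×10⁸)/(465×10⁻⁹) = 4.272×10⁻¹⁹ J.
Energy delivered: (1390 W m⁻²)(6.89×10⁻⁴ m²)(1926 s) = 1845 J.
Photons incident: 1845 / 4.272×10⁻¹⁹ = 4.319×10²¹, i.e. 4.319×10²¹/6.022×10²³ = 0.007172 mol.
Product: Φ × n_abs = 0.020 × 0.007172 = 1.434×10⁻⁴ mol.

1.4×10⁻⁴ mol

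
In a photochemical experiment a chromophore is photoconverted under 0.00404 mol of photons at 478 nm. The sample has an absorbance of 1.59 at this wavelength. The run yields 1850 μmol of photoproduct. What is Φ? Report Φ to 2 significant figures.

Product: 1850 μmol = 0.00185 mol.
Fraction absorbed: 1 − 10^(−1.59) = 0.9743.
Photons absorbed: 0.9743 × 0.00404 = 0.003936 mol.
Φ = 0.00185 mol / 0.003936 mol photons = 0.47.

Φ = 0.47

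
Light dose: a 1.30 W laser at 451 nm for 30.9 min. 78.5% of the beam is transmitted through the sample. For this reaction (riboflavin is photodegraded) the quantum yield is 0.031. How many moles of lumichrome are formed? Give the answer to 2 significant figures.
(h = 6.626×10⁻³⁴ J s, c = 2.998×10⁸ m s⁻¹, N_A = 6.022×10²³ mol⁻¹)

Photon energy at 451 nm: hc/λ = (6.626×10⁻³⁴)(2.998×10⁸)/(451×10⁻⁹) = 4.405×10⁻¹⁹ J.
Energy delivered: (1.30 W)(1854 s) = 2410 J.
Photons incident: 2410 / 4.405×10⁻¹⁹ = 5.471×10²¹, i.e. 5.471×10²¹/6.022×10²³ = 0.009085 mol.
Fraction absorbed: 1 − 78.5/100 = 0.2150.
Photons absorbed: 0.2150 × 0.009085 = 0.001953 mol.
Product: Φ × n_abs = 0.031 × 0.001953 = 6.054×10⁻⁵ mol.

6.1×10⁻⁵ mol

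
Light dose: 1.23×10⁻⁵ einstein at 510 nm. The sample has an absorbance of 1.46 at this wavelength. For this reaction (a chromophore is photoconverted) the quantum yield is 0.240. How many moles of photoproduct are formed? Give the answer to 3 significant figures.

2.85×10⁻⁶ mol

Fraction absorbed: 1 − 10^(−1.46) = 0.9653.
Photons absorbed: 0.9653 × 1.23×10⁻⁵ = 1.187×10⁻⁵ mol.
Product: Φ × n_abs = 0.240 × 1.187×10⁻⁵ = 2.849×10⁻⁶ mol.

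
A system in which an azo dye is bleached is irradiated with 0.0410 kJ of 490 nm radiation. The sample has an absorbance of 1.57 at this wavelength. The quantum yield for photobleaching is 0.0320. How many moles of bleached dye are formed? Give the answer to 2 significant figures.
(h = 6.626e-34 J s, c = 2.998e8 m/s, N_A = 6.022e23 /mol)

Photon energy at 490 nm: hc/λ = (6.626e-34)(2.998e8)/(490e-9) = 4.054e-19 J.
Incident energy: 0.0410 kJ = 41.0 J.
Photons incident: 41.0 / 4.054e-19 = 1.011e20, i.e. 1.011e20/6.022e23 = 1.679e-4 mol.
Fraction absorbed: 1 − 10^(−1.57) = 0.9731.
Photons absorbed: 0.9731 × 1.679e-4 = 1.634e-4 mol.
Product: Φ × n_abs = 0.0320 × 1.634e-4 = 5.229e-6 mol.

5.2e-6 mol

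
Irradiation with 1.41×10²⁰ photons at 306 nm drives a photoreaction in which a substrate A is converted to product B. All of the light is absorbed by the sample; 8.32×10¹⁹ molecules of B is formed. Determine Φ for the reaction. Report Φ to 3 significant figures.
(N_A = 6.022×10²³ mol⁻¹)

Φ = 0.590

Product: 8.32×10¹⁹ / 6.022×10²³ = 1.382×10⁻⁴ mol.
Moles of photons: 1.41×10²⁰ / 6.022×10²³ = 2.341×10⁻⁴ mol.
Φ = 1.382×10⁻⁴ mol / 2.341×10⁻⁴ mol photons = 0.590.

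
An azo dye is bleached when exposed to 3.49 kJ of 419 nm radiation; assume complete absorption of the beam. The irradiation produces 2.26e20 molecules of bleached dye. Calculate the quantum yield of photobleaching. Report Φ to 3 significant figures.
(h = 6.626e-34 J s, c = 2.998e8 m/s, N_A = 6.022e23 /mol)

Φ = 0.0307

Product: 2.26e20 / 6.022e23 = 3.753e-4 mol.
Photon energy at 419 nm: hc/λ = (6.626e-34)(2.998e8)/(419e-9) = 4.741e-19 J.
Incident energy: 3.49 kJ = 3490 J.
Photons incident: 3490 / 4.741e-19 = 7.361e21, i.e. 7.361e21/6.022e23 = 0.01222 mol.
Φ = 3.753e-4 mol / 0.01222 mol photons = 0.0307.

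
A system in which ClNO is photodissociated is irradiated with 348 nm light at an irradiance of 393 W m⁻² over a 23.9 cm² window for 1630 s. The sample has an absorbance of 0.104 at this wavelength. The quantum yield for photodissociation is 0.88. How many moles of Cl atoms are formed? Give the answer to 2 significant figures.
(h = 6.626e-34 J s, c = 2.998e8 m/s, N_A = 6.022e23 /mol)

8.3e-4 mol

Photon energy at 348 nm: hc/λ = (6.626e-34)(2.998e8)/(348e-9) = 5.708e-19 J.
Energy delivered: (393 W m⁻²)(23.9e-4 m²)(1630 s) = 1531 J.
Photons incident: 1531 / 5.708e-19 = 2.682e21, i.e. 2.682e21/6.022e23 = 0.004454 mol.
Fraction absorbed: 1 − 10^(−0.104) = 0.2130.
Photons absorbed: 0.2130 × 0.004454 = 9.487e-4 mol.
Product: Φ × n_abs = 0.88 × 9.487e-4 = 8.349e-4 mol.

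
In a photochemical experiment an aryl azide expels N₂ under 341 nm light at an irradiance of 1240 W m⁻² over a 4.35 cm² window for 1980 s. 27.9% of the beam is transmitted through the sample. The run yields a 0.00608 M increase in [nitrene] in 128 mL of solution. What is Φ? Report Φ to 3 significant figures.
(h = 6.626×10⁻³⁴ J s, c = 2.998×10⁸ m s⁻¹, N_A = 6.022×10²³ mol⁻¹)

Product: (0.00608 M)(0.128 L) = 7.782×10⁻⁴ mol.
Photon energy at 341 nm: hc/λ = (6.626×10⁻³⁴)(2.998×10⁸)/(341×10⁻⁹) = 5.825×10⁻¹⁹ J.
Energy delivered: (1240 W m⁻²)(4.35×10⁻⁴ m²)(1980 s) = 1068 J.
Photons incident: 1068 / 5.825×10⁻¹⁹ = 1.833×10²¹, i.e. 1.833×10²¹/6.022×10²³ = 0.003044 mol.
Fraction absorbed: 1 − 27.9/100 = 0.7210.
Photons absorbed: 0.7210 × 0.003044 = 0.002195 mol.
Φ = 7.782×10⁻⁴ mol / 0.002195 mol photons = 0.355.

Φ = 0.355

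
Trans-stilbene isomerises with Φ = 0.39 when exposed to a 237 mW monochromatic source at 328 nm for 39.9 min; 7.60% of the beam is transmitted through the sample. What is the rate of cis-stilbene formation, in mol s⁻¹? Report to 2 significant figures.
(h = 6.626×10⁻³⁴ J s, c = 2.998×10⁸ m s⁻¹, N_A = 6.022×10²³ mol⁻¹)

Photon energy at 328 nm: hc/λ = (6.626×10⁻³⁴)(2.998×10⁸)/(328×10⁻⁹) = 6.056×10⁻¹⁹ J.
Energy delivered: (237 mW)(2394 s) = 567.4 J.
Photons incident: 567.4 / 6.056×10⁻¹⁹ = 9.369×10²⁰, i.e. 9.369×10²⁰/6.022×10²³ = 0.001556 mol.
Fraction absorbed: 1 − 7.60/100 = 0.9240.
Photons absorbed: 0.9240 × 0.001556 = 0.001438 mol.
Product formed: 0.39 × 0.001438 = 5.608×10⁻⁴ mol.
Rate: 5.608×10⁻⁴ / 2394 s = 2.3×10⁻⁷ mol s⁻¹.

2.3×10⁻⁷ mol s⁻¹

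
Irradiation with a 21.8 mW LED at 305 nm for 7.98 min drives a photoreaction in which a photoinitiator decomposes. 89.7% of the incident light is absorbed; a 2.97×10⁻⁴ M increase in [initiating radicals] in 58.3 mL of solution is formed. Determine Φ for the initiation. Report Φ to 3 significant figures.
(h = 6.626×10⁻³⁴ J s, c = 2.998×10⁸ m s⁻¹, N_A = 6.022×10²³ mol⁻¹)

Product: (2.97×10⁻⁴ M)(0.0583 L) = 1.732×10⁻⁵ mol.
Photon energy at 305 nm: hc/λ = (6.626×10⁻³⁴)(2.998×10⁸)/(305×10⁻⁹) = 6.513×10⁻¹⁹ J.
Energy delivered: (21.8 mW)(478.8 s) = 10.44 J.
Photons incident: 10.44 / 6.513×10⁻¹⁹ = 1.603×10¹⁹, i.e. 1.603×10¹⁹/6.022×10²³ = 2.662×10⁻⁵ mol.
Photons absorbed: 0.897 × 2.662×10⁻⁵ = 2.388×10⁻⁵ mol.
Φ = 1.732×10⁻⁵ mol / 2.388×10⁻⁵ mol photons = 0.725.

Φ = 0.725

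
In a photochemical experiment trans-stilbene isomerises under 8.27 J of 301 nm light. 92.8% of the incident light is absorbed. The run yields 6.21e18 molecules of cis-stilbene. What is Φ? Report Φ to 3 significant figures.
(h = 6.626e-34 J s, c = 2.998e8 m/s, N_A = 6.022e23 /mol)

Φ = 0.534

Product: 6.21e18 / 6.022e23 = 1.031e-5 mol.
Photon energy at 301 nm: hc/λ = (6.626e-34)(2.998e8)/(301e-9) = 6.600e-19 J.
Photons incident: 8.27 / 6.600e-19 = 1.253e19, i.e. 1.253e19/6.022e23 = 2.081e-5 mol.
Photons absorbed: 0.928 × 2.081e-5 = 1.931e-5 mol.
Φ = 1.031e-5 mol / 1.931e-5 mol photons = 0.534.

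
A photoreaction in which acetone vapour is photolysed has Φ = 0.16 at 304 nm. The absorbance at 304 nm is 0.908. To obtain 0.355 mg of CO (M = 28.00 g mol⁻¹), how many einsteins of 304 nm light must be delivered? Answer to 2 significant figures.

Product: 0.355 mg / 28.00 g mol⁻¹ = 1.268×10⁻⁵ mol.
Photons that must be absorbed: 1.268×10⁻⁵ / 0.16 = 7.925×10⁻⁵ mol.
Fraction absorbed: 1 − 10^(−0.908) = 0.8764.
Incident photons needed: 7.925×10⁻⁵ / 0.8764 = 9.043×10⁻⁵ mol.

9.0×10⁻⁵ einstein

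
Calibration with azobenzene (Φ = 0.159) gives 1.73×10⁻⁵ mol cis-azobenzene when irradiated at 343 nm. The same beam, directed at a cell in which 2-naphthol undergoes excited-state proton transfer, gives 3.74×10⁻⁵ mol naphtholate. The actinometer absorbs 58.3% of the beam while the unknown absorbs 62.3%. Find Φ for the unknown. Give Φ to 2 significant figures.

Φ = 0.32

Photons absorbed by the actinometer: 1.73×10⁻⁵ / 0.159 = 1.088×10⁻⁴ mol.
Incident flux: 1.088×10⁻⁴ / 0.583 = 1.866×10⁻⁴ einstein.
Absorbed by unknown: 0.623 × 1.866×10⁻⁴ = 1.163×10⁻⁴ mol.
Φ(unknown) = 3.74×10⁻⁵ / 1.163×10⁻⁴ = 0.32.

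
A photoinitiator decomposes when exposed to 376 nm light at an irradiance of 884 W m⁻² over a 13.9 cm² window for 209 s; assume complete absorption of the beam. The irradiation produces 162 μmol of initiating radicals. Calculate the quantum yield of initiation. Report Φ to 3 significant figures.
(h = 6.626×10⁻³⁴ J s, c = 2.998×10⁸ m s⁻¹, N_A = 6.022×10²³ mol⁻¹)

Product: 162 μmol = 1.62×10⁻⁴ mol.
Photon energy at 376 nm: hc/λ = (6.626×10⁻³⁴)(2.998×10⁸)/(376×10⁻⁹) = 5.283×10⁻¹⁹ J.
Energy delivered: (884 W m⁻²)(13.9×10⁻⁴ m²)(209 s) = 256.8 J.
Photons incident: 256.8 / 5.283×10⁻¹⁹ = 4.861×10²⁰, i.e. 4.861×10²⁰/6.022×10²³ = 8.072×10⁻⁴ mol.
Φ = 1.62×10⁻⁴ mol / 8.072×10⁻⁴ mol photons = 0.201.

Φ = 0.201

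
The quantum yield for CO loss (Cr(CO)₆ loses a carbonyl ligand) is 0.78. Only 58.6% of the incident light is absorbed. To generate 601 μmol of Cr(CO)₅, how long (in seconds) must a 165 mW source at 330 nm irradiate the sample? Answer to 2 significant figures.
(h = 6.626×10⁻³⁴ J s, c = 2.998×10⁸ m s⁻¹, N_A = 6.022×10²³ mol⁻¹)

t ≈ 2900 s

Product: 601 μmol = 6.01×10⁻⁴ mol.
Photons that must be absorbed: 6.01×10⁻⁴ / 0.78 = 7.705×10⁻⁴ mol.
Incident photons needed: 7.705×10⁻⁴ / 0.586 = 0.001315 mol.
Photon energy: hc/λ = 6.020×10⁻¹⁹ J; per mole, 3.625×10⁵ J mol⁻¹.
Energy required: 0.001315 × 3.625×10⁵ = 476.7 J.
Time: 476.7 J / 0.165 W = 2900 s.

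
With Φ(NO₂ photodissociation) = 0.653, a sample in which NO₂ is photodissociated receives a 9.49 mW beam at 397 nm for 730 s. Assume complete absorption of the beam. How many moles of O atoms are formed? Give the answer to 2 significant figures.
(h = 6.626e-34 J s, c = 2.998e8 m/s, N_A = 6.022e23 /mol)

1.5e-5 mol

Photon energy at 397 nm: hc/λ = (6.626e-34)(2.998e8)/(397e-9) = 5.004e-19 J.
Energy delivered: (9.49 mW)(730 s) = 6.928 J.
Photons incident: 6.928 / 5.004e-19 = 1.384e19, i.e. 1.384e19/6.022e23 = 2.298e-5 mol.
Product: Φ × n_abs = 0.653 × 2.298e-5 = 1.501e-5 mol.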